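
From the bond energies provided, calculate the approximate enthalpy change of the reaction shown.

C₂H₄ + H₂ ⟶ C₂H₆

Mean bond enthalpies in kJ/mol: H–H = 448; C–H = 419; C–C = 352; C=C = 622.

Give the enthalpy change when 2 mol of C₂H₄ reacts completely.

ΔH = −240 kJ

Bonds broken (reactants):
  C–H: 4 × 419 = 1676
  C=C: 1 × 622 = 622
  H–H: 1 × 448 = 448
  Σ(broken) = 2746 kJ
Bonds formed (products):
  C–C: 1 × 352 = 352
  C–H: 6 × 419 = 2514
  Σ(formed) = 2866 kJ
ΔH = Σ(broken) − Σ(formed) = 2746 − 2866 = −120 kJ
For 2× the reaction as written: 2 × (−120) = −240 kJ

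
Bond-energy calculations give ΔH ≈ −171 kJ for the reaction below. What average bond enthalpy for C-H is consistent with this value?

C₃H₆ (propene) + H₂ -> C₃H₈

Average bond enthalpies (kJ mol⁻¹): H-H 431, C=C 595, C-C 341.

D(C-H) ≈ 428 kJ/mol

Let D be the C-H bond energy.
Σ(broken) = 1×341 + 6×D + 1×595 + 1×431 = 1367 + 6D
Σ(formed) = 2×341 + 8×D = 682 + 8D
ΔH = Σ(broken) − Σ(formed) = (1367 + 6D) − (682 + 8D) = +685 − 2D
Setting this equal to −171 kJ gives 2D = 856, so D = 428 kJ/mol.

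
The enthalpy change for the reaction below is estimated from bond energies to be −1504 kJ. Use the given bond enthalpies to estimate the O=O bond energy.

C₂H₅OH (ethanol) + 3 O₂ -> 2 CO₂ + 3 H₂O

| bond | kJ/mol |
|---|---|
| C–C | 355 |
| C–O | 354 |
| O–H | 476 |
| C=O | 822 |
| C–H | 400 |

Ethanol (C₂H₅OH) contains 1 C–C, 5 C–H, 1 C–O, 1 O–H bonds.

D(O=O) ≈ 485 kJ/mol

Let D be the O=O bond energy.
Σ(broken) = 1×355 + 5×400 + 1×354 + 1×476 + 3×D = 3185 + 3D
Σ(formed) = 4×822 + 6×476 = 6144
ΔH = Σ(broken) − Σ(formed) = (3185 + 3D) − (6144) = −2959 + 3D
Setting this equal to −1504 kJ gives 3D = 1455, so D = 485 kJ/mol.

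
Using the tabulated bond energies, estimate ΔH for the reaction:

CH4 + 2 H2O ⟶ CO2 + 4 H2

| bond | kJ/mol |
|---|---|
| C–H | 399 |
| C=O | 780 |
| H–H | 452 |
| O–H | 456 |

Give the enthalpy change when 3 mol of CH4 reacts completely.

ΔH = +156 kJ

Bonds broken (reactants):
  C–H: 4 × 399 = 1596
  O–H: 4 × 456 = 1824
  Σ(broken) = 3420 kJ
Bonds formed (products):
  C=O: 2 × 780 = 1560
  H–H: 4 × 452 = 1808
  Σ(formed) = 3368 kJ
ΔH = Σ(broken) − Σ(formed) = 3420 − 3368 = +52 kJ
For 3× the reaction as written: 3 × (+52) = +156 kJ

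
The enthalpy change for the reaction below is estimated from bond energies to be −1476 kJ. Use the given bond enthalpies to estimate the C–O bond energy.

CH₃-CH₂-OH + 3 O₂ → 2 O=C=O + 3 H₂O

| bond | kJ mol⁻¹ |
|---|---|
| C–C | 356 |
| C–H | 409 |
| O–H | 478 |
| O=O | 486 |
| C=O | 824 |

Let D be the C–O bond energy.
Σ(broken) = 1×356 + 5×409 + 1×D + 1×478 + 3×486 = 4337 + D
Σ(formed) = 4×824 + 6×478 = 6164
ΔH = Σ(broken) − Σ(formed) = (4337 + D) − (6164) = −1827 + D
Setting this equal to −1476 kJ gives D = 351 kJ/mol.

D(C–O) ≈ 351 kJ/mol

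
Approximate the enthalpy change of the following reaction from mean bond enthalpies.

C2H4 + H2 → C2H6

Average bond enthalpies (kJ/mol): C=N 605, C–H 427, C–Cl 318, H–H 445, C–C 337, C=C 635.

Bonds broken (reactants):
  C–H: 4 × 427 = 1708
  C=C: 1 × 635 = 635
  H–H: 1 × 445 = 445
  Σ(broken) = 2788 kJ
Bonds formed (products):
  C–C: 1 × 337 = 337
  C–H: 6 × 427 = 2562
  Σ(formed) = 2899 kJ
ΔH = Σ(broken) − Σ(formed) = 2788 − 2899 = −111 kJ

ΔH ≈ −111 kJ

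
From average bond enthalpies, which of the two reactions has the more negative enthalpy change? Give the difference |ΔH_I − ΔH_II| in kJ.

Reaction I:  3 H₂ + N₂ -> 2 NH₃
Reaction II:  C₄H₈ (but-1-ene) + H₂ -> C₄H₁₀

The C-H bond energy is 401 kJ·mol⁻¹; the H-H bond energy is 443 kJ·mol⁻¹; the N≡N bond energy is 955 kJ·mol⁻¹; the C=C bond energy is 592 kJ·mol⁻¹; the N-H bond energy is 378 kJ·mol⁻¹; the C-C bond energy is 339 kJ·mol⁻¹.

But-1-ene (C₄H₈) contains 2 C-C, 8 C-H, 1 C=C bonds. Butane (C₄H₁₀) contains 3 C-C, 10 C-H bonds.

Reaction I:
  Bonds broken (reactants):
    H-H: 3 × 443 = 1329
    N≡N: 1 × 955 = 955
    Σ(broken) = 2284 kJ
  Bonds formed (products):
    N-H: 6 × 378 = 2268
    Σ(formed) = 2268 kJ
  ΔH_I = 2284 − 2268 = +16 kJ
Reaction II:
  Bonds broken (reactants):
    C-C: 2 × 339 = 678
    C-H: 8 × 401 = 3208
    C=C: 1 × 592 = 592
    H-H: 1 × 443 = 443
    Σ(broken) = 4921 kJ
  Bonds formed (products):
    C-C: 3 × 339 = 1017
    C-H: 10 × 401 = 4010
    Σ(formed) = 5027 kJ
  ΔH_II = 4921 − 5027 = −106 kJ
ΔH_I − ΔH_II = +122 kJ, so reaction II has the more negative ΔH; |ΔH_I − ΔH_II| = 122 kJ.

Reaction II, by 122 kJ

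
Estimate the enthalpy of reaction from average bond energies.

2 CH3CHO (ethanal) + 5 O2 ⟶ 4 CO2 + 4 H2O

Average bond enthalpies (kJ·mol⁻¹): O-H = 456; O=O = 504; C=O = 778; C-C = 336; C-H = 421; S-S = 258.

ΔH ≈ −1756 kJ

Bonds broken (reactants):
  C-C: 2 × 336 = 672
  C-H: 8 × 421 = 3368
  C=O: 2 × 778 = 1556
  O=O: 5 × 504 = 2520
  Σ(broken) = 8116 kJ
Bonds formed (products):
  C=O: 8 × 778 = 6224
  O-H: 8 × 456 = 3648
  Σ(formed) = 9872 kJ
ΔH = Σ(broken) − Σ(formed) = 8116 − 9872 = −1756 kJ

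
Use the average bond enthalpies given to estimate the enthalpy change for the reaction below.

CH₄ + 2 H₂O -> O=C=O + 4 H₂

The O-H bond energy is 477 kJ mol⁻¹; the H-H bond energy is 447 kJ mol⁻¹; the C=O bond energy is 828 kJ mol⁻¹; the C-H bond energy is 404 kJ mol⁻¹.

Bonds broken (reactants):
  C-H: 4 × 404 = 1616
  O-H: 4 × 477 = 1908
  Σ(broken) = 3524 kJ
Bonds formed (products):
  C=O: 2 × 828 = 1656
  H-H: 4 × 447 = 1788
  Σ(formed) = 3444 kJ
ΔH = Σ(broken) − Σ(formed) = 3524 − 3444 = +80 kJ

ΔH ≈ +80 kJ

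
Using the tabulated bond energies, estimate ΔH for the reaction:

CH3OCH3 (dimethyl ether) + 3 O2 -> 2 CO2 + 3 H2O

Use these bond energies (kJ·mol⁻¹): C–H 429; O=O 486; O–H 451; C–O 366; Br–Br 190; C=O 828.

ΔH ≈ −1254 kJ

Bonds broken (reactants):
  C–H: 6 × 429 = 2574
  C–O: 2 × 366 = 732
  O=O: 3 × 486 = 1458
  Σ(broken) = 4764 kJ
Bonds formed (products):
  C=O: 4 × 828 = 3312
  O–H: 6 × 451 = 2706
  Σ(formed) = 6018 kJ
ΔH = Σ(broken) − Σ(formed) = 4764 − 6018 = −1254 kJ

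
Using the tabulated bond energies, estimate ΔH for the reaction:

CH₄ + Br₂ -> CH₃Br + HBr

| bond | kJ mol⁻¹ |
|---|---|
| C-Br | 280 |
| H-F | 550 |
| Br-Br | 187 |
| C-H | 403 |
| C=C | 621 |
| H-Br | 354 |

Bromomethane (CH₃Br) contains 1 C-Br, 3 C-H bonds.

ΔH ≈ −44 kJ

Bonds broken (reactants):
  Br-Br: 1 × 187 = 187
  C-H: 4 × 403 = 1612
  Σ(broken) = 1799 kJ
Bonds formed (products):
  C-Br: 1 × 280 = 280
  C-H: 3 × 403 = 1209
  H-Br: 1 × 354 = 354
  Σ(formed) = 1843 kJ
ΔH = Σ(broken) − Σ(formed) = 1799 − 1843 = −44 kJ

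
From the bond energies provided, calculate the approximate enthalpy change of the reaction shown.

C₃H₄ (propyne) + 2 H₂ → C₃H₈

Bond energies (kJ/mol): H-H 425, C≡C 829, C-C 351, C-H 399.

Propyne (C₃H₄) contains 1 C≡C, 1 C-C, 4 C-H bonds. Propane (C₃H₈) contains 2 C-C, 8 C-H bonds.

ΔH ≈ −268 kJ

Bonds broken (reactants):
  C≡C: 1 × 829 = 829
  C-C: 1 × 351 = 351
  C-H: 4 × 399 = 1596
  H-H: 2 × 425 = 850
  Σ(broken) = 3626 kJ
Bonds formed (products):
  C-C: 2 × 351 = 702
  C-H: 8 × 399 = 3192
  Σ(formed) = 3894 kJ
ΔH = Σ(broken) − Σ(formed) = 3626 − 3894 = −268 kJ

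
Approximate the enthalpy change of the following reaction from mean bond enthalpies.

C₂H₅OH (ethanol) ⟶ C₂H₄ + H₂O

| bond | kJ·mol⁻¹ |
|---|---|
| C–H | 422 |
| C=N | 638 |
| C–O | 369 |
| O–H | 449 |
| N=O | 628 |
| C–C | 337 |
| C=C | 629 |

ΔH ≈ +50 kJ

Bonds broken (reactants):
  C–C: 1 × 337 = 337
  C–H: 5 × 422 = 2110
  C–O: 1 × 369 = 369
  O–H: 1 × 449 = 449
  Σ(broken) = 3265 kJ
Bonds formed (products):
  C–H: 4 × 422 = 1688
  C=C: 1 × 629 = 629
  O–H: 2 × 449 = 898
  Σ(formed) = 3215 kJ
ΔH = Σ(broken) − Σ(formed) = 3265 − 3215 = +50 kJ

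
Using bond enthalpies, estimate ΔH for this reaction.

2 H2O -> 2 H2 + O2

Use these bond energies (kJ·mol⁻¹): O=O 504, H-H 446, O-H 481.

ΔH ≈ +528 kJ

Bonds broken (reactants):
  O-H: 4 × 481 = 1924
  Σ(broken) = 1924 kJ
Bonds formed (products):
  H-H: 2 × 446 = 892
  O=O: 1 × 504 = 504
  Σ(formed) = 1396 kJ
ΔH = Σ(broken) − Σ(formed) = 1924 − 1396 = +528 kJ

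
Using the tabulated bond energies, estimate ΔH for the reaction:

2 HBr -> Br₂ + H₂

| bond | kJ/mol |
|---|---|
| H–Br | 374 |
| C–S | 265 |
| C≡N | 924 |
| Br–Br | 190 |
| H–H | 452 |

ΔH ≈ +106 kJ

Bonds broken (reactants):
  H–Br: 2 × 374 = 748
  Σ(broken) = 748 kJ
Bonds formed (products):
  Br–Br: 1 × 190 = 190
  H–H: 1 × 452 = 452
  Σ(formed) = 642 kJ
ΔH = Σ(broken) − Σ(formed) = 748 − 642 = +106 kJ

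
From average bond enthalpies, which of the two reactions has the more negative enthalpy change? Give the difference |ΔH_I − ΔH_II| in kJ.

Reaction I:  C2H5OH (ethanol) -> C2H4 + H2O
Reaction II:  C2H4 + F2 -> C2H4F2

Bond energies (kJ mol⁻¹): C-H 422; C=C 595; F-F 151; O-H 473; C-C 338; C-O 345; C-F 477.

Reaction II, by 583 kJ

Reaction I:
  Bonds broken (reactants):
    C-C: 1 × 338 = 338
    C-H: 5 × 422 = 2110
    C-O: 1 × 345 = 345
    O-H: 1 × 473 = 473
    Σ(broken) = 3266 kJ
  Bonds formed (products):
    C-H: 4 × 422 = 1688
    C=C: 1 × 595 = 595
    O-H: 2 × 473 = 946
    Σ(formed) = 3229 kJ
  ΔH_I = 3266 − 3229 = +37 kJ
Reaction II:
  Bonds broken (reactants):
    C-H: 4 × 422 = 1688
    C=C: 1 × 595 = 595
    F-F: 1 × 151 = 151
    Σ(broken) = 2434 kJ
  Bonds formed (products):
    C-C: 1 × 338 = 338
    C-F: 2 × 477 = 954
    C-H: 4 × 422 = 1688
    Σ(formed) = 2980 kJ
  ΔH_II = 2434 − 2980 = −546 kJ
ΔH_I − ΔH_II = +583 kJ, so reaction II has the more negative ΔH; |ΔH_I − ΔH_II| = 583 kJ.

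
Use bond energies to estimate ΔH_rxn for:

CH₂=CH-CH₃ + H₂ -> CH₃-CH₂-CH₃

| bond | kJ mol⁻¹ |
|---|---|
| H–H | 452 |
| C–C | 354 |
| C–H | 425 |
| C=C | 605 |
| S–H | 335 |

ΔH ≈ −147 kJ

Bonds broken (reactants):
  C–C: 1 × 354 = 354
  C–H: 6 × 425 = 2550
  C=C: 1 × 605 = 605
  H–H: 1 × 452 = 452
  Σ(broken) = 3961 kJ
Bonds formed (products):
  C–C: 2 × 354 = 708
  C–H: 8 × 425 = 3400
  Σ(formed) = 4108 kJ
ΔH = Σ(broken) − Σ(formed) = 3961 − 4108 = −147 kJ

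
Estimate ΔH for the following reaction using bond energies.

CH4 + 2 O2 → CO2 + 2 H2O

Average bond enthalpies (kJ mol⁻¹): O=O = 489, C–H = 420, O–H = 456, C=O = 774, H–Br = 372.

ΔH ≈ −714 kJ

Bonds broken (reactants):
  C–H: 4 × 420 = 1680
  O=O: 2 × 489 = 978
  Σ(broken) = 2658 kJ
Bonds formed (products):
  C=O: 2 × 774 = 1548
  O–H: 4 × 456 = 1824
  Σ(formed) = 3372 kJ
ΔH = Σ(broken) − Σ(formed) = 2658 − 3372 = −714 kJ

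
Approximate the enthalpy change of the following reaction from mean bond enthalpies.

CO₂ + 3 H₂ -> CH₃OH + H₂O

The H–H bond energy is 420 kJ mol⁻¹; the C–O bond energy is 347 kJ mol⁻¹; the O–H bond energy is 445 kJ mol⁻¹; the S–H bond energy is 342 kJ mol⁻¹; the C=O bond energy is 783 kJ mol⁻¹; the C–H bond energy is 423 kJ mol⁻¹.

ΔH ≈ −125 kJ

Bonds broken (reactants):
  C=O: 2 × 783 = 1566
  H–H: 3 × 420 = 1260
  Σ(broken) = 2826 kJ
Bonds formed (products):
  C–H: 3 × 423 = 1269
  C–O: 1 × 347 = 347
  O–H: 3 × 445 = 1335
  Σ(formed) = 2951 kJ
ΔH = Σ(broken) − Σ(formed) = 2826 − 2951 = −125 kJ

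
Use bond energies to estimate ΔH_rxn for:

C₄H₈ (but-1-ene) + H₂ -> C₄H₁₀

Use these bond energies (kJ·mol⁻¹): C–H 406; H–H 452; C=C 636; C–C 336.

Bonds broken (reactants):
  C–C: 2 × 336 = 672
  C–H: 8 × 406 = 3248
  C=C: 1 × 636 = 636
  H–H: 1 × 452 = 452
  Σ(broken) = 5008 kJ
Bonds formed (products):
  C–C: 3 × 336 = 1008
  C–H: 10 × 406 = 4060
  Σ(formed) = 5068 kJ
ΔH = Σ(broken) − Σ(formed) = 5008 − 5068 = −60 kJ

ΔH ≈ −60 kJ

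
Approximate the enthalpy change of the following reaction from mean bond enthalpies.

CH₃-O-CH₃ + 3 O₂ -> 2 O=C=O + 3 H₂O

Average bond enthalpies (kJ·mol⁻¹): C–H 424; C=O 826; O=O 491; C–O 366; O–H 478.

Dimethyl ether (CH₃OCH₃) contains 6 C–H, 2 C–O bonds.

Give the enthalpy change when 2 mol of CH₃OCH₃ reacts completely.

Bonds broken (reactants):
  C–H: 6 × 424 = 2544
  C–O: 2 × 366 = 732
  O=O: 3 × 491 = 1473
  Σ(broken) = 4749 kJ
Bonds formed (products):
  C=O: 4 × 826 = 3304
  O–H: 6 × 478 = 2868
  Σ(formed) = 6172 kJ
ΔH = Σ(broken) − Σ(formed) = 4749 − 6172 = −1423 kJ
For 2× the reaction as written: 2 × (−1423) = −2846 kJ

ΔH = −2846 kJ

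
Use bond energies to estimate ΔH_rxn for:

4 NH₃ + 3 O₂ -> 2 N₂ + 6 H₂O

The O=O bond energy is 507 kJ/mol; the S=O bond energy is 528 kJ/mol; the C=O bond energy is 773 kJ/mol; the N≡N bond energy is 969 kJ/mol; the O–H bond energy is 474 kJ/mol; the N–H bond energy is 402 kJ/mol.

Bonds broken (reactants):
  N–H: 12 × 402 = 4824
  O=O: 3 × 507 = 1521
  Σ(broken) = 6345 kJ
Bonds formed (products):
  N≡N: 2 × 969 = 1938
  O–H: 12 × 474 = 5688
  Σ(formed) = 7626 kJ
ΔH = Σ(broken) − Σ(formed) = 6345 − 7626 = −1281 kJ

ΔH ≈ −1281 kJ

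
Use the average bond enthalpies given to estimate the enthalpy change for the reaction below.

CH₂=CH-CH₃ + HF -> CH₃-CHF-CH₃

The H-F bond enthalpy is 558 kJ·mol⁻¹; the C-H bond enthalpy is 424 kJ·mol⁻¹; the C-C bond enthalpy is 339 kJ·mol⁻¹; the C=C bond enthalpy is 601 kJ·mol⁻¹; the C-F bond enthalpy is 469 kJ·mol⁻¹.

ΔH ≈ −73 kJ

Bonds broken (reactants):
  C-C: 1 × 339 = 339
  C-H: 6 × 424 = 2544
  C=C: 1 × 601 = 601
  H-F: 1 × 558 = 558
  Σ(broken) = 4042 kJ
Bonds formed (products):
  C-C: 2 × 339 = 678
  C-F: 1 × 469 = 469
  C-H: 7 × 424 = 2968
  Σ(formed) = 4115 kJ
ΔH = Σ(broken) − Σ(formed) = 4042 − 4115 = −73 kJ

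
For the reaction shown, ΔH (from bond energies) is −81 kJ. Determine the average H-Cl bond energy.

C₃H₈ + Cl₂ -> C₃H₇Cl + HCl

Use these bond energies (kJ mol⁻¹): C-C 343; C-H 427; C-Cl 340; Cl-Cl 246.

D(H-Cl) ≈ 414 kJ/mol

Let D be the H-Cl bond energy.
Σ(broken) = 2×343 + 8×427 + 1×246 = 4348
Σ(formed) = 2×343 + 1×340 + 7×427 + 1×D = 4015 + D
ΔH = Σ(broken) − Σ(formed) = (4348) − (4015 + D) = +333 − D
Setting this equal to −81 kJ gives D = 414 kJ/mol.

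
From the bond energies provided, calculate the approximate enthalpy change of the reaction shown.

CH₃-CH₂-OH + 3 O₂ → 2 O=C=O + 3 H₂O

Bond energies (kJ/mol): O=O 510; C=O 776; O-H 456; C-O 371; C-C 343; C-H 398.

Bonds broken (reactants):
  C-C: 1 × 343 = 343
  C-H: 5 × 398 = 1990
  C-O: 1 × 371 = 371
  O-H: 1 × 456 = 456
  O=O: 3 × 510 = 1530
  Σ(broken) = 4690 kJ
Bonds formed (products):
  C=O: 4 × 776 = 3104
  O-H: 6 × 456 = 2736
  Σ(formed) = 5840 kJ
ΔH = Σ(broken) − Σ(formed) = 4690 − 5840 = −1150 kJ

ΔH ≈ −1150 kJ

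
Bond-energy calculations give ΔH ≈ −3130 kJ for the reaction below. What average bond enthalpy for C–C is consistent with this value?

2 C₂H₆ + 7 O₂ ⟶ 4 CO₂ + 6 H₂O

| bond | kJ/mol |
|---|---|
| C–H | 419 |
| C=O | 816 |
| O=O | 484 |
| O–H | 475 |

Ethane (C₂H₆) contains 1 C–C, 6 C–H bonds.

D(C–C) ≈ 341 kJ/mol

Let D be the C–C bond energy.
Σ(broken) = 2×D + 12×419 + 7×484 = 8416 + 2D
Σ(formed) = 8×816 + 12×475 = 12228
ΔH = Σ(broken) − Σ(formed) = (8416 + 2D) − (12228) = −3812 + 2D
Setting this equal to −3130 kJ gives 2D = 682, so D = 341 kJ/mol.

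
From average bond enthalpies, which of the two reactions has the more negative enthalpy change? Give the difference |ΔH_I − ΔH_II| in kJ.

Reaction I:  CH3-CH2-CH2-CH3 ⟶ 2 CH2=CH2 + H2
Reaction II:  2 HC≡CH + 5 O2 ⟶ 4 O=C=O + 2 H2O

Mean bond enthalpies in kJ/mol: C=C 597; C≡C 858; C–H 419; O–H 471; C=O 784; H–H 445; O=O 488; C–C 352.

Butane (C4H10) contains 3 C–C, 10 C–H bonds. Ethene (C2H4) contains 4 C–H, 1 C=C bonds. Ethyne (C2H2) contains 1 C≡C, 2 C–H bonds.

Reaction I:
  Bonds broken (reactants):
    C–C: 3 × 352 = 1056
    C–H: 10 × 419 = 4190
    Σ(broken) = 5246 kJ
  Bonds formed (products):
    C–H: 8 × 419 = 3352
    C=C: 2 × 597 = 1194
    H–H: 1 × 445 = 445
    Σ(formed) = 4991 kJ
  ΔH_I = 5246 − 4991 = +255 kJ
Reaction II:
  Bonds broken (reactants):
    C≡C: 2 × 858 = 1716
    C–H: 4 × 419 = 1676
    O=O: 5 × 488 = 2440
    Σ(broken) = 5832 kJ
  Bonds formed (products):
    C=O: 8 × 784 = 6272
    O–H: 4 × 471 = 1884
    Σ(formed) = 8156 kJ
  ΔH_II = 5832 − 8156 = −2324 kJ
ΔH_I − ΔH_II = +2579 kJ, so reaction II has the more negative ΔH; |ΔH_I − ΔH_II| = 2579 kJ.

Reaction II, by 2579 kJ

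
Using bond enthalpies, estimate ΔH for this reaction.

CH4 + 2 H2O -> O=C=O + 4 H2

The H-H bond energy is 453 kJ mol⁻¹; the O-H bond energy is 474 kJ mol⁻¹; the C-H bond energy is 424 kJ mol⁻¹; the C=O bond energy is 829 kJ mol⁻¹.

ΔH ≈ +122 kJ

Bonds broken (reactants):
  C-H: 4 × 424 = 1696
  O-H: 4 × 474 = 1896
  Σ(broken) = 3592 kJ
Bonds formed (products):
  C=O: 2 × 829 = 1658
  H-H: 4 × 453 = 1812
  Σ(formed) = 3470 kJ
ΔH = Σ(broken) − Σ(formed) = 3592 − 3470 = +122 kJ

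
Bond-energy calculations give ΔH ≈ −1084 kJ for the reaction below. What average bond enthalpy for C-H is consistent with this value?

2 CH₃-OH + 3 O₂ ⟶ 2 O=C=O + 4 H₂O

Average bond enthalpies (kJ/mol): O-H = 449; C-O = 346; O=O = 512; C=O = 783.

D(C-H) ≈ 419 kJ/mol

Let D be the C-H bond energy.
Σ(broken) = 6×D + 2×346 + 2×449 + 3×512 = 3126 + 6D
Σ(formed) = 4×783 + 8×449 = 6724
ΔH = Σ(broken) − Σ(formed) = (3126 + 6D) − (6724) = −3598 + 6D
Setting this equal to −1084 kJ gives 6D = 2514, so D = 419 kJ/mol.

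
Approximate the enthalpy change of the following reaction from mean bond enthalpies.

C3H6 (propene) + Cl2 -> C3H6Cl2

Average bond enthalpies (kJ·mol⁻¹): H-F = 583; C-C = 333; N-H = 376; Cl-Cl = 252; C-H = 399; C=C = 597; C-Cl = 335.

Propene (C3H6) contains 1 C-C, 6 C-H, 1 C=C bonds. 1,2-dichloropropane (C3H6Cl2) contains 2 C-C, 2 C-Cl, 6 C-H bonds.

ΔH ≈ −154 kJ

Bonds broken (reactants):
  C-C: 1 × 333 = 333
  C-H: 6 × 399 = 2394
  C=C: 1 × 597 = 597
  Cl-Cl: 1 × 252 = 252
  Σ(broken) = 3576 kJ
Bonds formed (products):
  C-C: 2 × 333 = 666
  C-Cl: 2 × 335 = 670
  C-H: 6 × 399 = 2394
  Σ(formed) = 3730 kJ
ΔH = Σ(broken) − Σ(formed) = 3576 − 3730 = −154 kJ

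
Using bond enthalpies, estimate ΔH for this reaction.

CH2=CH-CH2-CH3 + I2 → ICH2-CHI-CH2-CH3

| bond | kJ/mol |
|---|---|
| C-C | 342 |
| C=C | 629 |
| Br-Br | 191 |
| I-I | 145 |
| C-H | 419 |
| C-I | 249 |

ΔH ≈ −66 kJ

Bonds broken (reactants):
  C-C: 2 × 342 = 684
  C-H: 8 × 419 = 3352
  C=C: 1 × 629 = 629
  I-I: 1 × 145 = 145
  Σ(broken) = 4810 kJ
Bonds formed (products):
  C-C: 3 × 342 = 1026
  C-H: 8 × 419 = 3352
  C-I: 2 × 249 = 498
  Σ(formed) = 4876 kJ
ΔH = Σ(broken) − Σ(formed) = 4810 − 4876 = −66 kJ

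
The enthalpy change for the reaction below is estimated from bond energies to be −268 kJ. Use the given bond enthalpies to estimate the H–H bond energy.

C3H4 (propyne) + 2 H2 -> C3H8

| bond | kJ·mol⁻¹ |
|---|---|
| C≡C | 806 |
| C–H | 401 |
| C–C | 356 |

D(H–H) ≈ 443 kJ/mol

Let D be the H–H bond energy.
Σ(broken) = 1×806 + 1×356 + 4×401 + 2×D = 2766 + 2D
Σ(formed) = 2×356 + 8×401 = 3920
ΔH = Σ(broken) − Σ(formed) = (2766 + 2D) − (3920) = −1154 + 2D
Setting this equal to −268 kJ gives 2D = 886, so D = 443 kJ/mol.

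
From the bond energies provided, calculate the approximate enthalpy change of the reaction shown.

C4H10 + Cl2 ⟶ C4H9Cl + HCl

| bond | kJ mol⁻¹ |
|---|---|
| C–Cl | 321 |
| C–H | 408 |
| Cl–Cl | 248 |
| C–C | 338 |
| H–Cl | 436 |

ΔH ≈ −101 kJ

Bonds broken (reactants):
  C–C: 3 × 338 = 1014
  C–H: 10 × 408 = 4080
  Cl–Cl: 1 × 248 = 248
  Σ(broken) = 5342 kJ
Bonds formed (products):
  C–C: 3 × 338 = 1014
  C–Cl: 1 × 321 = 321
  C–H: 9 × 408 = 3672
  H–Cl: 1 × 436 = 436
  Σ(formed) = 5443 kJ
ΔH = Σ(broken) − Σ(formed) = 5342 − 5443 = −101 kJ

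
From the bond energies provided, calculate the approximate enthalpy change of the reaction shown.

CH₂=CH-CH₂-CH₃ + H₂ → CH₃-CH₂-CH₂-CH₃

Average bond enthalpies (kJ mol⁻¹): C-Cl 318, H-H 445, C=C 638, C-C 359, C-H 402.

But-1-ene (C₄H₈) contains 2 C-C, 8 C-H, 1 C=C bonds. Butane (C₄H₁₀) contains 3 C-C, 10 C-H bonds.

Bonds broken (reactants):
  C-C: 2 × 359 = 718
  C-H: 8 × 402 = 3216
  C=C: 1 × 638 = 638
  H-H: 1 × 445 = 445
  Σ(broken) = 5017 kJ
Bonds formed (products):
  C-C: 3 × 359 = 1077
  C-H: 10 × 402 = 4020
  Σ(formed) = 5097 kJ
ΔH = Σ(broken) − Σ(formed) = 5017 − 5097 = −80 kJ

ΔH ≈ −80 kJ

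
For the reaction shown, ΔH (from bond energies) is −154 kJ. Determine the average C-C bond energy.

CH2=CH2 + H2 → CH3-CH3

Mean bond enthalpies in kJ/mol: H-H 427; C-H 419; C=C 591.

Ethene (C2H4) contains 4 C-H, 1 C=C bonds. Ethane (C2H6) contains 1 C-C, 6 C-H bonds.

D(C-C) ≈ 334 kJ/mol

Let D be the C-C bond energy.
Σ(broken) = 4×419 + 1×591 + 1×427 = 2694
Σ(formed) = 1×D + 6×419 = 2514 + D
ΔH = Σ(broken) − Σ(formed) = (2694) − (2514 + D) = +180 − D
Setting this equal to −154 kJ gives D = 334 kJ/mol.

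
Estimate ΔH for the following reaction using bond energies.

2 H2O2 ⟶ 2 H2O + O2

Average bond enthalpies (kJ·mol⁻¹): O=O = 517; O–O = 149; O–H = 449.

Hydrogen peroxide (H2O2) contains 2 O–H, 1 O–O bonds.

Bonds broken (reactants):
  O–H: 4 × 449 = 1796
  O–O: 2 × 149 = 298
  Σ(broken) = 2094 kJ
Bonds formed (products):
  O–H: 4 × 449 = 1796
  O=O: 1 × 517 = 517
  Σ(formed) = 2313 kJ
ΔH = Σ(broken) − Σ(formed) = 2094 − 2313 = −219 kJ

ΔH ≈ −219 kJ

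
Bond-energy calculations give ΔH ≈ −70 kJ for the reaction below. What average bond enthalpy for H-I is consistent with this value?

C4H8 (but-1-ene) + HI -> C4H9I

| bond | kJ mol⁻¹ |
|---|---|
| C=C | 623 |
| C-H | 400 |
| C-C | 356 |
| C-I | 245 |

D(H-I) ≈ 308 kJ/mol

Let D be the H-I bond energy.
Σ(broken) = 2×356 + 8×400 + 1×623 + 1×D = 4535 + D
Σ(formed) = 3×356 + 9×400 + 1×245 = 4913
ΔH = Σ(broken) − Σ(formed) = (4535 + D) − (4913) = −378 + D
Setting this equal to −70 kJ gives D = 308 kJ/mol.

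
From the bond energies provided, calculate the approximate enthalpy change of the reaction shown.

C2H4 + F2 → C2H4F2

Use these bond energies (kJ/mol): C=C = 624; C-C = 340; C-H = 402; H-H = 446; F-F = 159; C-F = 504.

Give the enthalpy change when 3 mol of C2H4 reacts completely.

ΔH = −1695 kJ

Bonds broken (reactants):
  C-H: 4 × 402 = 1608
  C=C: 1 × 624 = 624
  F-F: 1 × 159 = 159
  Σ(broken) = 2391 kJ
Bonds formed (products):
  C-C: 1 × 340 = 340
  C-F: 2 × 504 = 1008
  C-H: 4 × 402 = 1608
  Σ(formed) = 2956 kJ
ΔH = Σ(broken) − Σ(formed) = 2391 − 2956 = −565 kJ
For 3× the reaction as written: 3 × (−565) = −1695 kJ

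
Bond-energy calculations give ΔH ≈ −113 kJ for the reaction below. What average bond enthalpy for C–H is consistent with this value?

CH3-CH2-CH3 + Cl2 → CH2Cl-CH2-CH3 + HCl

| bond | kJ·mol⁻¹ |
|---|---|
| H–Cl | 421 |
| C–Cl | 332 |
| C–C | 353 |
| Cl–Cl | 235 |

Let D be the C–H bond energy.
Σ(broken) = 2×353 + 8×D + 1×235 = 941 + 8D
Σ(formed) = 2×353 + 1×332 + 7×D + 1×421 = 1459 + 7D
ΔH = Σ(broken) − Σ(formed) = (941 + 8D) − (1459 + 7D) = −518 + D
Setting this equal to −113 kJ gives D = 405 kJ/mol.

D(C–H) ≈ 405 kJ/mol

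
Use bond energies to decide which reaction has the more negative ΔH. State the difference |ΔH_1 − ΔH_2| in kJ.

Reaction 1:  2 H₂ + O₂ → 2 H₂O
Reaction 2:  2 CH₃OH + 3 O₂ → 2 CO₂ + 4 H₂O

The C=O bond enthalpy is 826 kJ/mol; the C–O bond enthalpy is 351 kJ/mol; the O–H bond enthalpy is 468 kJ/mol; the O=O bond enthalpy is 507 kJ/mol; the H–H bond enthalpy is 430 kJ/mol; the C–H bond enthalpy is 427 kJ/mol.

Reaction 2, by 822 kJ

Reaction 1:
  Bonds broken (reactants):
    H–H: 2 × 430 = 860
    O=O: 1 × 507 = 507
    Σ(broken) = 1367 kJ
  Bonds formed (products):
    O–H: 4 × 468 = 1872
    Σ(formed) = 1872 kJ
  ΔH_1 = 1367 − 1872 = −505 kJ
Reaction 2:
  Bonds broken (reactants):
    C–H: 6 × 427 = 2562
    C–O: 2 × 351 = 702
    O–H: 2 × 468 = 936
    O=O: 3 × 507 = 1521
    Σ(broken) = 5721 kJ
  Bonds formed (products):
    C=O: 4 × 826 = 3304
    O–H: 8 × 468 = 3744
    Σ(formed) = 7048 kJ
  ΔH_2 = 5721 − 7048 = −1327 kJ
ΔH_1 − ΔH_2 = +822 kJ, so reaction 2 has the more negative ΔH; |ΔH_1 − ΔH_2| = 822 kJ.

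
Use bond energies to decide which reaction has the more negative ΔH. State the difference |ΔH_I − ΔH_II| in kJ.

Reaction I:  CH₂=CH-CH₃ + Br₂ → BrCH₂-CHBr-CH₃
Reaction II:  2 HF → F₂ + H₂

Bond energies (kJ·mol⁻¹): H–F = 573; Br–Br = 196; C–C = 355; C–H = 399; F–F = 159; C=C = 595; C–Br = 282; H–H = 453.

Reaction I, by 662 kJ

Reaction I:
  Bonds broken (reactants):
    Br–Br: 1 × 196 = 196
    C–C: 1 × 355 = 355
    C–H: 6 × 399 = 2394
    C=C: 1 × 595 = 595
    Σ(broken) = 3540 kJ
  Bonds formed (products):
    C–Br: 2 × 282 = 564
    C–C: 2 × 355 = 710
    C–H: 6 × 399 = 2394
    Σ(formed) = 3668 kJ
  ΔH_I = 3540 − 3668 = −128 kJ
Reaction II:
  Bonds broken (reactants):
    H–F: 2 × 573 = 1146
    Σ(broken) = 1146 kJ
  Bonds formed (products):
    F–F: 1 × 159 = 159
    H–H: 1 × 453 = 453
    Σ(formed) = 612 kJ
  ΔH_II = 1146 − 612 = +534 kJ
ΔH_I − ΔH_II = −662 kJ, so reaction I has the more negative ΔH; |ΔH_I − ΔH_II| = 662 kJ.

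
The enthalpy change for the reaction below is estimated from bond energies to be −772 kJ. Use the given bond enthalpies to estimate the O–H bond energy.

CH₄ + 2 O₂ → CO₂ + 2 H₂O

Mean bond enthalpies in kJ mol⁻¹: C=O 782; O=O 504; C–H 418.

Let D be the O–H bond energy.
Σ(broken) = 4×418 + 2×504 = 2680
Σ(formed) = 2×782 + 4×D = 1564 + 4D
ΔH = Σ(broken) − Σ(formed) = (2680) − (1564 + 4D) = +1116 − 4D
Setting this equal to −772 kJ gives 4D = 1888, so D = 472 kJ/mol.

D(O–H) ≈ 472 kJ/mol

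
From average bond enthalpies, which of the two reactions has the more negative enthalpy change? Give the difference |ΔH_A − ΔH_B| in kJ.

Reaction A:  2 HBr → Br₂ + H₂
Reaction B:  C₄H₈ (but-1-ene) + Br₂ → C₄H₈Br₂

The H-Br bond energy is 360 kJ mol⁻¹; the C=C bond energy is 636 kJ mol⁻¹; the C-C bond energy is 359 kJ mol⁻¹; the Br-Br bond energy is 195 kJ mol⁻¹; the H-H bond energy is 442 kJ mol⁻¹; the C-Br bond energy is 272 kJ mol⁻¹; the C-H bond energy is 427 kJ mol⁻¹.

Reaction B, by 155 kJ

Reaction A:
  Bonds broken (reactants):
    H-Br: 2 × 360 = 720
    Σ(broken) = 720 kJ
  Bonds formed (products):
    Br-Br: 1 × 195 = 195
    H-H: 1 × 442 = 442
    Σ(formed) = 637 kJ
  ΔH_A = 720 − 637 = +83 kJ
Reaction B:
  Bonds broken (reactants):
    Br-Br: 1 × 195 = 195
    C-C: 2 × 359 = 718
    C-H: 8 × 427 = 3416
    C=C: 1 × 636 = 636
    Σ(broken) = 4965 kJ
  Bonds formed (products):
    C-Br: 2 × 272 = 544
    C-C: 3 × 359 = 1077
    C-H: 8 × 427 = 3416
    Σ(formed) = 5037 kJ
  ΔH_B = 4965 − 5037 = −72 kJ
ΔH_A − ΔH_B = +155 kJ, so reaction B has the more negative ΔH; |ΔH_A − ΔH_B| = 155 kJ.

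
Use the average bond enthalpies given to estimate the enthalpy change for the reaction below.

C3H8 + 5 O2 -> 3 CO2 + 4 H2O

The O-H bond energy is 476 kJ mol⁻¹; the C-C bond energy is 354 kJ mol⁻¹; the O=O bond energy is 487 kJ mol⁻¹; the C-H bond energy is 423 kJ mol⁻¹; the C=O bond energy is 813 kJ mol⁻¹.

ΔH ≈ −2159 kJ

Bonds broken (reactants):
  C-C: 2 × 354 = 708
  C-H: 8 × 423 = 3384
  O=O: 5 × 487 = 2435
  Σ(broken) = 6527 kJ
Bonds formed (products):
  C=O: 6 × 813 = 4878
  O-H: 8 × 476 = 3808
  Σ(formed) = 8686 kJ
ΔH = Σ(broken) − Σ(formed) = 6527 − 8686 = −2159 kJ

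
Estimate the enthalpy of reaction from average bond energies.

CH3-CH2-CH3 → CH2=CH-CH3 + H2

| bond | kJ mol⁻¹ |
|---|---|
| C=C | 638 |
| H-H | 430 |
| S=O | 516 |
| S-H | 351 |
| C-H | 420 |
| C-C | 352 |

ΔH ≈ +124 kJ

Bonds broken (reactants):
  C-C: 2 × 352 = 704
  C-H: 8 × 420 = 3360
  Σ(broken) = 4064 kJ
Bonds formed (products):
  C-C: 1 × 352 = 352
  C-H: 6 × 420 = 2520
  C=C: 1 × 638 = 638
  H-H: 1 × 430 = 430
  Σ(formed) = 3940 kJ
ΔH = Σ(broken) − Σ(formed) = 4064 − 3940 = +124 kJ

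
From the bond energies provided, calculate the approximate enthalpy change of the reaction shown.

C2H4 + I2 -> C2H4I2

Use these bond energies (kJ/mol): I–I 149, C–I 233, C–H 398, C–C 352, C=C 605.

Bonds broken (reactants):
  C–H: 4 × 398 = 1592
  C=C: 1 × 605 = 605
  I–I: 1 × 149 = 149
  Σ(broken) = 2346 kJ
Bonds formed (products):
  C–C: 1 × 352 = 352
  C–H: 4 × 398 = 1592
  C–I: 2 × 233 = 466
  Σ(formed) = 2410 kJ
ΔH = Σ(broken) − Σ(formed) = 2346 − 2410 = −64 kJ

ΔH ≈ −64 kJ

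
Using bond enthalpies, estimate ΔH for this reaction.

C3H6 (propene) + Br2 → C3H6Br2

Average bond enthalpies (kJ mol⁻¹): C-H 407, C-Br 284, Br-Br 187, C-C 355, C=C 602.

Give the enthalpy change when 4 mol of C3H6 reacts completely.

Bonds broken (reactants):
  Br-Br: 1 × 187 = 187
  C-C: 1 × 355 = 355
  C-H: 6 × 407 = 2442
  C=C: 1 × 602 = 602
  Σ(broken) = 3586 kJ
Bonds formed (products):
  C-Br: 2 × 284 = 568
  C-C: 2 × 355 = 710
  C-H: 6 × 407 = 2442
  Σ(formed) = 3720 kJ
ΔH = Σ(broken) − Σ(formed) = 3586 − 3720 = −134 kJ
For 4× the reaction as written: 4 × (−134) = −536 kJ

ΔH = −536 kJ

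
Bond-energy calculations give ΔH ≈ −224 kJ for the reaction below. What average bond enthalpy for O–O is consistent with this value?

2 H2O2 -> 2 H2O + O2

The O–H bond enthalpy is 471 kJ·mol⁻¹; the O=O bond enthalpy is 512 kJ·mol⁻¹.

D(O–O) ≈ 144 kJ/mol

Let D be the O–O bond energy.
Σ(broken) = 4×471 + 2×D = 1884 + 2D
Σ(formed) = 4×471 + 1×512 = 2396
ΔH = Σ(broken) − Σ(formed) = (1884 + 2D) − (2396) = −512 + 2D
Setting this equal to −224 kJ gives 2D = 288, so D = 144 kJ/mol.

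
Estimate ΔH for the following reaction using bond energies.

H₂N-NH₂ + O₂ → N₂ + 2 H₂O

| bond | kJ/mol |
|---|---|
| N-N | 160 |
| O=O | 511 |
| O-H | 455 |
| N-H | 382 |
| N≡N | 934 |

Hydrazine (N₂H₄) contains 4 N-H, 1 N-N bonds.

Bonds broken (reactants):
  N-H: 4 × 382 = 1528
  N-N: 1 × 160 = 160
  O=O: 1 × 511 = 511
  Σ(broken) = 2199 kJ
Bonds formed (products):
  N≡N: 1 × 934 = 934
  O-H: 4 × 455 = 1820
  Σ(formed) = 2754 kJ
ΔH = Σ(broken) − Σ(formed) = 2199 − 2754 = −555 kJ

ΔH ≈ −555 kJ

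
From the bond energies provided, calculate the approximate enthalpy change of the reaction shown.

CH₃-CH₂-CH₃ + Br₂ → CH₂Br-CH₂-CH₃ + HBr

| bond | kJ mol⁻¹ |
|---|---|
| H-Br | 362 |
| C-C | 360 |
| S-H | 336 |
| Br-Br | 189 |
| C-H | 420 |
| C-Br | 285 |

Bonds broken (reactants):
  Br-Br: 1 × 189 = 189
  C-C: 2 × 360 = 720
  C-H: 8 × 420 = 3360
  Σ(broken) = 4269 kJ
Bonds formed (products):
  C-Br: 1 × 285 = 285
  C-C: 2 × 360 = 720
  C-H: 7 × 420 = 2940
  H-Br: 1 × 362 = 362
  Σ(formed) = 4307 kJ
ΔH = Σ(broken) − Σ(formed) = 4269 − 4307 = −38 kJ

ΔH ≈ −38 kJ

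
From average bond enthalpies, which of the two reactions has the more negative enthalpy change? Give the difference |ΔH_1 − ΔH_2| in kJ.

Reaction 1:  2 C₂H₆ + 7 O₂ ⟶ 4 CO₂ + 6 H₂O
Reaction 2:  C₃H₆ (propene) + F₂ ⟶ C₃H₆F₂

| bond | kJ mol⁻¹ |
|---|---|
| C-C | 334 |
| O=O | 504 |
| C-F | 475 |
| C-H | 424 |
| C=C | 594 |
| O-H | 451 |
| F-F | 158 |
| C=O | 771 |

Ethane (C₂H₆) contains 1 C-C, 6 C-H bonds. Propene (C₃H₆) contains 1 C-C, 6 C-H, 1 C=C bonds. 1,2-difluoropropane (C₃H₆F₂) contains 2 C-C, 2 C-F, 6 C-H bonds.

Reaction 1, by 1764 kJ

Reaction 1:
  Bonds broken (reactants):
    C-C: 2 × 334 = 668
    C-H: 12 × 424 = 5088
    O=O: 7 × 504 = 3528
    Σ(broken) = 9284 kJ
  Bonds formed (products):
    C=O: 8 × 771 = 6168
    O-H: 12 × 451 = 5412
    Σ(formed) = 11580 kJ
  ΔH_1 = 9284 − 11580 = −2296 kJ
Reaction 2:
  Bonds broken (reactants):
    C-C: 1 × 334 = 334
    C-H: 6 × 424 = 2544
    C=C: 1 × 594 = 594
    F-F: 1 × 158 = 158
    Σ(broken) = 3630 kJ
  Bonds formed (products):
    C-C: 2 × 334 = 668
    C-F: 2 × 475 = 950
    C-H: 6 × 424 = 2544
    Σ(formed) = 4162 kJ
  ΔH_2 = 3630 − 4162 = −532 kJ
ΔH_1 − ΔH_2 = −1764 kJ, so reaction 1 has the more negative ΔH; |ΔH_1 − ΔH_2| = 1764 kJ.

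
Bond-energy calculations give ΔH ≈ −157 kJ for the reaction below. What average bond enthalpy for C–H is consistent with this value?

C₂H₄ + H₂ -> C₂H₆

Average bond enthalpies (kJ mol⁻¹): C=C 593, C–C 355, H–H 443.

Let D be the C–H bond energy.
Σ(broken) = 4×D + 1×593 + 1×443 = 1036 + 4D
Σ(formed) = 1×355 + 6×D = 355 + 6D
ΔH = Σ(broken) − Σ(formed) = (1036 + 4D) − (355 + 6D) = +681 − 2D
Setting this equal to −157 kJ gives 2D = 838, so D = 419 kJ/mol.

D(C–H) ≈ 419 kJ/mol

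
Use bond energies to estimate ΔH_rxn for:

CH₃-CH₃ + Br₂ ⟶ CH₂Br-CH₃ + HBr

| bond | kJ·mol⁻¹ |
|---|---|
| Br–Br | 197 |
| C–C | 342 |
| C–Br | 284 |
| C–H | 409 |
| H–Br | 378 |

ΔH ≈ −56 kJ

Bonds broken (reactants):
  Br–Br: 1 × 197 = 197
  C–C: 1 × 342 = 342
  C–H: 6 × 409 = 2454
  Σ(broken) = 2993 kJ
Bonds formed (products):
  C–Br: 1 × 284 = 284
  C–C: 1 × 342 = 342
  C–H: 5 × 409 = 2045
  H–Br: 1 × 378 = 378
  Σ(formed) = 3049 kJ
ΔH = Σ(broken) − Σ(formed) = 2993 − 3049 = −56 kJ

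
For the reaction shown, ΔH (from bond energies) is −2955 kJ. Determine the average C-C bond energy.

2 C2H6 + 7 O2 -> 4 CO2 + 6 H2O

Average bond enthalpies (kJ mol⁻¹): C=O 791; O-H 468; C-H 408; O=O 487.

D(C-C) ≈ 342 kJ/mol

Let D be the C-C bond energy.
Σ(broken) = 2×D + 12×408 + 7×487 = 8305 + 2D
Σ(formed) = 8×791 + 12×468 = 11944
ΔH = Σ(broken) − Σ(formed) = (8305 + 2D) − (11944) = −3639 + 2D
Setting this equal to −2955 kJ gives 2D = 684, so D = 342 kJ/mol.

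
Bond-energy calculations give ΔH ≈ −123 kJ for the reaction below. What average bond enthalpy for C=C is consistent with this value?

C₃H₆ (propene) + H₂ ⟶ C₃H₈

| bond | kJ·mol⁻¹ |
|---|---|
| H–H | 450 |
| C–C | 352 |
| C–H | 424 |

D(C=C) ≈ 627 kJ/mol

Let D be the C=C bond energy.
Σ(broken) = 1×352 + 6×424 + 1×D + 1×450 = 3346 + D
Σ(formed) = 2×352 + 8×424 = 4096
ΔH = Σ(broken) − Σ(formed) = (3346 + D) − (4096) = −750 + D
Setting this equal to −123 kJ gives D = 627 kJ/mol.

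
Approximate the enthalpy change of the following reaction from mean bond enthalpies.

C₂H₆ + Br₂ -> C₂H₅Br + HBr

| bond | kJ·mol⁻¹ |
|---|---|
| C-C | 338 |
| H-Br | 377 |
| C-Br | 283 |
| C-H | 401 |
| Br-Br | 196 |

Bonds broken (reactants):
  Br-Br: 1 × 196 = 196
  C-C: 1 × 338 = 338
  C-H: 6 × 401 = 2406
  Σ(broken) = 2940 kJ
Bonds formed (products):
  C-Br: 1 × 283 = 283
  C-C: 1 × 338 = 338
  C-H: 5 × 401 = 2005
  H-Br: 1 × 377 = 377
  Σ(formed) = 3003 kJ
ΔH = Σ(broken) − Σ(formed) = 2940 − 3003 = −63 kJ

ΔH ≈ −63 kJ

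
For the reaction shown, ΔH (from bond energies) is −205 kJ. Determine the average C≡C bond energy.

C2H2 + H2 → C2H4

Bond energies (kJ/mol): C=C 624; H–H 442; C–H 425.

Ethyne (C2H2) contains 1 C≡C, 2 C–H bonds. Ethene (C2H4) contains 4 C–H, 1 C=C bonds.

D(C≡C) ≈ 827 kJ/mol

Let D be the C≡C bond energy.
Σ(broken) = 1×D + 2×425 + 1×442 = 1292 + D
Σ(formed) = 4×425 + 1×624 = 2324
ΔH = Σ(broken) − Σ(formed) = (1292 + D) − (2324) = −1032 + D
Setting this equal to −205 kJ gives D = 827 kJ/mol.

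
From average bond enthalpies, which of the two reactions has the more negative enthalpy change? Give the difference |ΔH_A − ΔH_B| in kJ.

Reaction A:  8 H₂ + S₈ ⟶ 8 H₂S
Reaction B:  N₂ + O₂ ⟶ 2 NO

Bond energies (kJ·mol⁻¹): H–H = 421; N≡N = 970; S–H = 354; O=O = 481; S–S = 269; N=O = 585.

Reaction A:
  Bonds broken (reactants):
    H–H: 8 × 421 = 3368
    S–S: 8 × 269 = 2152
    Σ(broken) = 5520 kJ
  Bonds formed (products):
    S–H: 16 × 354 = 5664
    Σ(formed) = 5664 kJ
  ΔH_A = 5520 − 5664 = −144 kJ
Reaction B:
  Bonds broken (reactants):
    N≡N: 1 × 970 = 970
    O=O: 1 × 481 = 481
    Σ(broken) = 1451 kJ
  Bonds formed (products):
    N=O: 2 × 585 = 1170
    Σ(formed) = 1170 kJ
  ΔH_B = 1451 − 1170 = +281 kJ
ΔH_A − ΔH_B = −425 kJ, so reaction A has the more negative ΔH; |ΔH_A − ΔH_B| = 425 kJ.

Reaction A, by 425 kJ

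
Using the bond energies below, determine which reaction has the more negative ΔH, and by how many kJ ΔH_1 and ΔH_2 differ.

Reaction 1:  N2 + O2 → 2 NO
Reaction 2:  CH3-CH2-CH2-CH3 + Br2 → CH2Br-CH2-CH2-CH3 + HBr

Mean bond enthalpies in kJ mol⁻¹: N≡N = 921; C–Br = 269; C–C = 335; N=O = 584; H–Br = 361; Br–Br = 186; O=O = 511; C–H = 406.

Reaction 1:
  Bonds broken (reactants):
    N≡N: 1 × 921 = 921
    O=O: 1 × 511 = 511
    Σ(broken) = 1432 kJ
  Bonds formed (products):
    N=O: 2 × 584 = 1168
    Σ(formed) = 1168 kJ
  ΔH_1 = 1432 − 1168 = +264 kJ
Reaction 2:
  Bonds broken (reactants):
    Br–Br: 1 × 186 = 186
    C–C: 3 × 335 = 1005
    C–H: 10 × 406 = 4060
    Σ(broken) = 5251 kJ
  Bonds formed (products):
    C–Br: 1 × 269 = 269
    C–C: 3 × 335 = 1005
    C–H: 9 × 406 = 3654
    H–Br: 1 × 361 = 361
    Σ(formed) = 5289 kJ
  ΔH_2 = 5251 − 5289 = −38 kJ
ΔH_1 − ΔH_2 = +302 kJ, so reaction 2 has the more negative ΔH; |ΔH_1 − ΔH_2| = 302 kJ.

Reaction 2, by 302 kJ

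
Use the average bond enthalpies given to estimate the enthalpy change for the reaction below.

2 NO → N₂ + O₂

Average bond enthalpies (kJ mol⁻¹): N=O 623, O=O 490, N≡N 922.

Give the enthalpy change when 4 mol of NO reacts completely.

Bonds broken (reactants):
  N=O: 2 × 623 = 1246
  Σ(broken) = 1246 kJ
Bonds formed (products):
  N≡N: 1 × 922 = 922
  O=O: 1 × 490 = 490
  Σ(formed) = 1412 kJ
ΔH = Σ(broken) − Σ(formed) = 1246 − 1412 = −166 kJ
For 2× the reaction as written: 2 × (−166) = −332 kJ

ΔH = −332 kJ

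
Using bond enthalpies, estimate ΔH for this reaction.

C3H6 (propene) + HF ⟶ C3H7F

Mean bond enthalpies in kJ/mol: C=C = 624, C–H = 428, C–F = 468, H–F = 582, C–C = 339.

Bonds broken (reactants):
  C–C: 1 × 339 = 339
  C–H: 6 × 428 = 2568
  C=C: 1 × 624 = 624
  H–F: 1 × 582 = 582
  Σ(broken) = 4113 kJ
Bonds formed (products):
  C–C: 2 × 339 = 678
  C–F: 1 × 468 = 468
  C–H: 7 × 428 = 2996
  Σ(formed) = 4142 kJ
ΔH = Σ(broken) − Σ(formed) = 4113 − 4142 = −29 kJ

ΔH ≈ −29 kJ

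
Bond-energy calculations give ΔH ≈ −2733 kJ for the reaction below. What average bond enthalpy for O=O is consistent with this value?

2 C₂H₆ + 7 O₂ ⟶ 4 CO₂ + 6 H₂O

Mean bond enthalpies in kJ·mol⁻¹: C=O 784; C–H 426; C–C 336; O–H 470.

Let D be the O=O bond energy.
Σ(broken) = 2×336 + 12×426 + 7×D = 5784 + 7D
Σ(formed) = 8×784 + 12×470 = 11912
ΔH = Σ(broken) − Σ(formed) = (5784 + 7D) − (11912) = −6128 + 7D
Setting this equal to −2733 kJ gives 7D = 3395, so D = 485 kJ/mol.

D(O=O) ≈ 485 kJ/mol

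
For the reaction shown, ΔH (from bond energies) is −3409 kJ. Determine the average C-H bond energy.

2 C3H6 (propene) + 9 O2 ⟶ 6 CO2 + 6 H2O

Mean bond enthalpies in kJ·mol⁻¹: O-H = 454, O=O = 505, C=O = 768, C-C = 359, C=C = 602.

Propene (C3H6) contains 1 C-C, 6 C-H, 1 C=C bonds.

Let D be the C-H bond energy.
Σ(broken) = 2×359 + 12×D + 2×602 + 9×505 = 6467 + 12D
Σ(formed) = 12×768 + 12×454 = 14664
ΔH = Σ(broken) − Σ(formed) = (6467 + 12D) − (14664) = −8197 + 12D
Setting this equal to −3409 kJ gives 12D = 4788, so D = 399 kJ/mol.

D(C-H) ≈ 399 kJ/mol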